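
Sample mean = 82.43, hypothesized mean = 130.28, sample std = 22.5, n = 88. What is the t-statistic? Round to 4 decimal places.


t = (xbar - mu0) / (s/sqrt(n))
xbar - mu0 = 82.43 - 130.28 = -47.85
sqrt(88) ≈ 9.38083152
s/sqrt(n) = 22.5 / 9.38083152 ≈ 2.39850806
t = -47.85 / 2.39850806 ≈ -19.949902

-19.9499


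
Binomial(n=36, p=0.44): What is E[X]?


E[X] = n*p = 36 * 0.44 = 15.84

15.84


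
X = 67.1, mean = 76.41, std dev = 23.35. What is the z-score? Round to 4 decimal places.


z = (X - mu) / sigma
X - mu = 67.1 - 76.41 = -9.31
z = -9.31 / 23.35 = -931/2335 ≈ -0.398715

-0.3987


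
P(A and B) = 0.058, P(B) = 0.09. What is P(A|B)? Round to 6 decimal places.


P(A|B) = P(A and B) / P(B) = 0.058 / 0.09 = 29/45 ≈ 0.64444444

0.644444


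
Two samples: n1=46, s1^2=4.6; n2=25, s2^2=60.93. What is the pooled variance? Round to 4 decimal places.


sp^2 = ((n1-1)*s1^2 + (n2-1)*s2^2)/(n1+n2-2)
(n1-1)*s1^2 = 45 * 4.6 = 207
(n2-1)*s2^2 = 24 * 60.93 = 1462.32
numerator = 207 + 1462.32 = 1669.32
n1+n2-2 = 69
sp^2 = 1669.32 / 69 = 13911/575 ≈ 24.193043

24.1930


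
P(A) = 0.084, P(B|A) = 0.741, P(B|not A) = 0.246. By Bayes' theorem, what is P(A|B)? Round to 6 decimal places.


P(A|B) = P(B|A)*P(A) / P(B), P(B) = P(B|A)*P(A) + P(B|not A)*P(not A)
P(B|A)*P(A) = 0.741 * 0.084 = 0.062244
P(B|not A)*P(not A) = 0.246 * 0.916 = 0.225336
P(B) = 0.062244 + 0.225336 = 0.28758
P(A|B) = 0.062244 / 0.28758 ≈ 0.21644064

0.216441


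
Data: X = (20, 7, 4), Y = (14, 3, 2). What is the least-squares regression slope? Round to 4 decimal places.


b = sum((xi-xbar)(yi-ybar)) / sum((xi-xbar)^2)
n = 3, xbar = 31/3 ≈ 10.333333, ybar = 19/3 ≈ 6.333333
Sxy = sum((xi-xbar)(yi-ybar)) = 338/3 ≈ 112.666667
Sxx = sum((xi-xbar)^2) = 434/3 ≈ 144.666667
b = Sxy / Sxx = 169/217 ≈ 0.778802

0.7788


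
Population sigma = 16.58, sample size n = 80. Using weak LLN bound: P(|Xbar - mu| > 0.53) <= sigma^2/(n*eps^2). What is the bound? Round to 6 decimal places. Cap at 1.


bound = min(1, sigma^2/(n*eps^2))
sigma^2 = 16.58^2 = 274.8964
n*eps^2 = 80 * 0.53^2 = 80 * 0.2809 = 22.472
sigma^2/(n*eps^2) = 274.8964 / 22.472 ≈ 12.23284087
this exceeds 1, so the bound is capped at 1

1.000000


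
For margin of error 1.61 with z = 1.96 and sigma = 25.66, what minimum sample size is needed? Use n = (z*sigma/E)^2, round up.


z*sigma/E = 1.96 * 25.66 / 1.61 = 17962/575 ≈ 31.238261
(z*sigma/E)^2 ≈ 975.828942
round up: n = 976

976


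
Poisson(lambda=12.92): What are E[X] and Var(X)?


E[X] = Var(X) = lambda = 12.92

12.92, 12.92


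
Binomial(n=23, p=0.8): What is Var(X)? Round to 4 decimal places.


Var = n*p*(1-p) = 23 * 0.8 * 0.2 = 3.68

3.6800


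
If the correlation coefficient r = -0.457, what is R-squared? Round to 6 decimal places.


R^2 = r^2 = (-0.457)^2 = 0.208849

0.208849


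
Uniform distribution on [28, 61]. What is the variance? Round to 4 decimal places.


Var = (b-a)^2 / 12
(b-a)^2 = (61 - 28)^2 = 1089
Var = 1089/12 = 90.75

90.7500


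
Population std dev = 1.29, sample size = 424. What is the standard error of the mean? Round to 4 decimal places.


SE = sigma / sqrt(n)
sqrt(424) ≈ 20.591260
SE = 1.29 / 20.591260 ≈ 0.062648

0.0626


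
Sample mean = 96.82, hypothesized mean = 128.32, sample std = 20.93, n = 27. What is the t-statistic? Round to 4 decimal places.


t = (xbar - mu0) / (s/sqrt(n))
xbar - mu0 = 96.82 - 128.32 = -31.5
sqrt(27) ≈ 5.19615242
s/sqrt(n) = 20.93 / 5.19615242 ≈ 4.02798038
t = -31.5 / 4.02798038 ≈ -7.820296

-7.8203


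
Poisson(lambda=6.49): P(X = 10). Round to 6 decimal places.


P = e^(-lam) * lam^k / k!
e^(-6.49) ≈ 0.001518549
lam^k = 6.49^10 ≈ 132570522.510433
k! = 10! = 3628800
P = 0.001518549 * 132570522.510433 / 3628800 ≈ 0.055477

0.055477


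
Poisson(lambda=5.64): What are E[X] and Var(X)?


E[X] = Var(X) = lambda = 5.64

5.64, 5.64


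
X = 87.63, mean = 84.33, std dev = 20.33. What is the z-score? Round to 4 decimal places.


z = (X - mu) / sigma
X - mu = 87.63 - 84.33 = 3.3
z = 3.3 / 20.33 = 330/2033 ≈ 0.162322

0.1623


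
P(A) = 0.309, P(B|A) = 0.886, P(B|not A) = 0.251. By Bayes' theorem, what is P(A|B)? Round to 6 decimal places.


P(A|B) = P(B|A)*P(A) / P(B), P(B) = P(B|A)*P(A) + P(B|not A)*P(not A)
P(B|A)*P(A) = 0.886 * 0.309 = 0.273774
P(B|not A)*P(not A) = 0.251 * 0.691 = 0.173441
P(B) = 0.273774 + 0.173441 = 0.447215
P(A|B) = 0.273774 / 0.447215 ≈ 0.61217535

0.612175


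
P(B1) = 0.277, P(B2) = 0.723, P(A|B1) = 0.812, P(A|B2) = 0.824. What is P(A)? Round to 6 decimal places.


P(A) = P(A|B1)*P(B1) + P(A|B2)*P(B2)
P(A|B1)*P(B1) = 0.812 * 0.277 = 0.224924
P(A|B2)*P(B2) = 0.824 * 0.723 = 0.595752
P(A) = 0.224924 + 0.595752 = 0.820676

0.820676


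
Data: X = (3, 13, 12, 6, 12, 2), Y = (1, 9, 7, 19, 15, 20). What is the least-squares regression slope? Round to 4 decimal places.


b = sum((xi-xbar)(yi-ybar)) / sum((xi-xbar)^2)
n = 6, xbar = 48/6 = 8, ybar = 71/6 ≈ 11.833333
Sxy = sum((xi-xbar)(yi-ybar)) = -30
Sxx = sum((xi-xbar)^2) = 122
b = Sxy / Sxx = -15/61 ≈ -0.245902

-0.2459


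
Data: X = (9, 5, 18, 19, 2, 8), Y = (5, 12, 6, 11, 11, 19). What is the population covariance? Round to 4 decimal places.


Cov = (1/n)*sum((xi-xbar)(yi-ybar))
n = 6, xbar = 61/6 ≈ 10.166667, ybar = 64/6 = 32/3 ≈ 10.666667
sum((xi-xbar)(yi-ybar)) = -164/3 ≈ -54.666667
Cov = -54.666667 / 6 = -82/9 ≈ -9.111111

-9.1111


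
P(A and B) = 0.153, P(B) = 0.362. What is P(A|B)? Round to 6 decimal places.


P(A|B) = P(A and B) / P(B) = 0.153 / 0.362 = 153/362 ≈ 0.42265193

0.422652


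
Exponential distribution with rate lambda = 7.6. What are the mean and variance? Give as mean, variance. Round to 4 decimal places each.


mean = 1/lam, var = 1/lam^2
mean = 1 / 7.6 = 5/38 ≈ 0.131579
lam^2 = 7.6^2 = 57.76
var = 1 / 57.76 = 25/1444 ≈ 0.017313

0.1316, 0.0173


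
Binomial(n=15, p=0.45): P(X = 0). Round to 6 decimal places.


P = C(n,k) * p^k * (1-p)^(n-k)
C(15,0) = 1
p^k = 0.45^0 = 1
(1-p)^(n-k) = 0.55^15 ≈ 0.0001274795
P = 1 * 1 * 0.0001274795 ≈ 0.000127

0.000127


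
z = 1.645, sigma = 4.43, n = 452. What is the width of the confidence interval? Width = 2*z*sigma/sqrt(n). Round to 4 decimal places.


width = 2*z*sigma/sqrt(n)
2*z*sigma = 2 * 1.645 * 4.43 = 14.5747
sqrt(452) ≈ 21.260292
width = 14.5747 / 21.260292 ≈ 0.685536

0.6855


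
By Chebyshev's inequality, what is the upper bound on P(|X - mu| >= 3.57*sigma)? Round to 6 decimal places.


P <= 1/k^2
k^2 = 3.57^2 = 12.7449
1/k^2 = 1 / 12.7449 ≈ 0.07846276

0.078463


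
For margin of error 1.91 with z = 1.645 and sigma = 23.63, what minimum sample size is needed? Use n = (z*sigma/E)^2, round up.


z*sigma/E = 1.645 * 23.63 / 1.91 ≈ 20.351492
(z*sigma/E)^2 ≈ 414.183233
round up: n = 415

415


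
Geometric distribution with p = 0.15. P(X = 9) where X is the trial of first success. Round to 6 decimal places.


P = (1-p)^(k-1) * p
(1-p)^(k-1) = 0.85^8 ≈ 0.2724905
P = 0.2724905 * 0.15 ≈ 0.04087358

0.040874


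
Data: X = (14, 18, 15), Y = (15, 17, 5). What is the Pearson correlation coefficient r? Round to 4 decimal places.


r = sum((xi-xbar)(yi-ybar)) / sqrt(sum((xi-xbar)^2) * sum((yi-ybar)^2))
n = 3, xbar = 47/3 ≈ 15.666667, ybar = 37/3 ≈ 12.333333
Sxy = sum((xi-xbar)(yi-ybar)) = 34/3 ≈ 11.333333
Sxx = sum((xi-xbar)^2) = 26/3 ≈ 8.666667
Syy = sum((yi-ybar)^2) = 248/3 ≈ 82.666667
sqrt(Sxx*Syy) ≈ 26.766480
r = Sxy / sqrt(Sxx*Syy) = 11.333333 / 26.766480 ≈ 0.423415

0.4234


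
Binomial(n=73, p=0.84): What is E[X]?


E[X] = n*p = 73 * 0.84 = 61.32

61.32


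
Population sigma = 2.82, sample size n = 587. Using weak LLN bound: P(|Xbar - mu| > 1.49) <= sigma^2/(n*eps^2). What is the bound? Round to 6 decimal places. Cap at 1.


bound = min(1, sigma^2/(n*eps^2))
sigma^2 = 2.82^2 = 7.9524
n*eps^2 = 587 * 1.49^2 = 587 * 2.2201 = 1303.1987
sigma^2/(n*eps^2) = 7.9524 / 1303.1987 ≈ 0.00610222

0.006102


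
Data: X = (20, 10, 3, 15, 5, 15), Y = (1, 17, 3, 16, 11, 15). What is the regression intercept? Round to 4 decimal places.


a = ybar - b*xbar, where b = sum((xi-xbar)(yi-ybar)) / sum((xi-xbar)^2)
n = 6, xbar = 68/6 = 34/3 ≈ 11.333333, ybar = 63/6 = 10.5
Sxy = sum((xi-xbar)(yi-ybar)) = 5
Sxx = sum((xi-xbar)^2) = 640/3 ≈ 213.333333
b = Sxy / Sxx = 3/128 ≈ 0.023438
a = 10.5 - 0.023438 * 11.333333 = 10.234375

10.2344


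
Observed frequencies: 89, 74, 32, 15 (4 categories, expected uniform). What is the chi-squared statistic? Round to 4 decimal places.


chi2 = sum((O-E)^2/E), E = total/4
total = 210, E = 210/4 = 52.5
(89 - 52.5)^2 / 52.5 = 1332.25 / 52.5 = 5329/210 ≈ 25.376190
(74 - 52.5)^2 / 52.5 = 462.25 / 52.5 = 1849/210 ≈ 8.804762
(32 - 52.5)^2 / 52.5 = 420.25 / 52.5 = 1681/210 ≈ 8.004762
(15 - 52.5)^2 / 52.5 = 1406.25 / 52.5 = 375/14 ≈ 26.785714
chi2 = 2414/35 ≈ 68.971429

68.9714


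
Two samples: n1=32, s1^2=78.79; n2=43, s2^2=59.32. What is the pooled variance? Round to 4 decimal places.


sp^2 = ((n1-1)*s1^2 + (n2-1)*s2^2)/(n1+n2-2)
(n1-1)*s1^2 = 31 * 78.79 = 2442.49
(n2-1)*s2^2 = 42 * 59.32 = 2491.44
numerator = 2442.49 + 2491.44 = 4933.93
n1+n2-2 = 73
sp^2 = 4933.93 / 73 = 493393/7300 ≈ 67.588082

67.5881


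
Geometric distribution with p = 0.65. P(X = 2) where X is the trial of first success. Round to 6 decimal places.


P = (1-p)^(k-1) * p
(1-p)^(k-1) = 0.35^1 = 0.35
P = 0.35 * 0.65 = 0.2275

0.227500


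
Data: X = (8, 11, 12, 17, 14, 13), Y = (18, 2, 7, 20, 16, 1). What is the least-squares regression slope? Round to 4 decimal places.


b = sum((xi-xbar)(yi-ybar)) / sum((xi-xbar)^2)
n = 6, xbar = 75/6 = 12.5, ybar = 64/6 = 32/3 ≈ 10.666667
Sxy = sum((xi-xbar)(yi-ybar)) = 27
Sxx = sum((xi-xbar)^2) = 45.5
b = Sxy / Sxx = 54/91 ≈ 0.593407

0.5934


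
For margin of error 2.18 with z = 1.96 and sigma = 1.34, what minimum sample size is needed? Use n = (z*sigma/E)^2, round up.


z*sigma/E = 1.96 * 1.34 / 2.18 = 3283/2725 ≈ 1.204771
(z*sigma/E)^2 ≈ 1.451472
round up: n = 2

2


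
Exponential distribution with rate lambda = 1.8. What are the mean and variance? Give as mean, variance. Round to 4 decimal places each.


mean = 1/lam, var = 1/lam^2
mean = 1 / 1.8 = 5/9 ≈ 0.555556
lam^2 = 1.8^2 = 3.24
var = 1 / 3.24 = 25/81 ≈ 0.308642

0.5556, 0.3086


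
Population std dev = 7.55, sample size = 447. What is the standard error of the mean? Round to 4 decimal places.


SE = sigma / sqrt(n)
sqrt(447) ≈ 21.142375
SE = 7.55 / 21.142375 ≈ 0.357103

0.3571


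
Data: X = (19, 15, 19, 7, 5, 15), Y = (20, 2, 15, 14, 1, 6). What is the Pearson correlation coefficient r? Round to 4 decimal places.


r = sum((xi-xbar)(yi-ybar)) / sqrt(sum((xi-xbar)^2) * sum((yi-ybar)^2))
n = 6, xbar = 80/6 = 40/3 ≈ 13.333333, ybar = 58/6 = 29/3 ≈ 9.666667
Sxy = sum((xi-xbar)(yi-ybar)) = 344/3 ≈ 114.666667
Sxx = sum((xi-xbar)^2) = 538/3 ≈ 179.333333
Syy = sum((yi-ybar)^2) = 904/3 ≈ 301.333333
sqrt(Sxx*Syy) ≈ 232.463139
r = Sxy / sqrt(Sxx*Syy) = 114.666667 / 232.463139 ≈ 0.493268

0.4933


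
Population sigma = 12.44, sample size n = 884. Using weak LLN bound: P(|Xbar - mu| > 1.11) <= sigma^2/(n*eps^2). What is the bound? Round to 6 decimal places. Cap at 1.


bound = min(1, sigma^2/(n*eps^2))
sigma^2 = 12.44^2 = 154.7536
n*eps^2 = 884 * 1.11^2 = 884 * 1.2321 = 1089.1764
sigma^2/(n*eps^2) = 154.7536 / 1089.1764 ≈ 0.14208314

0.142083


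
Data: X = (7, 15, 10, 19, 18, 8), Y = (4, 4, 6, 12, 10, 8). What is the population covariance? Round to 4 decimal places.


Cov = (1/n)*sum((xi-xbar)(yi-ybar))
n = 6, xbar = 77/6 ≈ 12.833333, ybar = 44/6 = 22/3 ≈ 7.333333
sum((xi-xbar)(yi-ybar)) = 166/3 ≈ 55.333333
Cov = 55.333333 / 6 = 83/9 ≈ 9.222222

9.2222


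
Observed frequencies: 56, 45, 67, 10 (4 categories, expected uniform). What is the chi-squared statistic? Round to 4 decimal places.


chi2 = sum((O-E)^2/E), E = total/4
total = 178, E = 178/4 = 44.5
(56 - 44.5)^2 / 44.5 = 132.25 / 44.5 = 529/178 ≈ 2.971910
(45 - 44.5)^2 / 44.5 = 0.25 / 44.5 = 1/178 ≈ 0.005618
(67 - 44.5)^2 / 44.5 = 506.25 / 44.5 = 2025/178 ≈ 11.376404
(10 - 44.5)^2 / 44.5 = 1190.25 / 44.5 = 4761/178 ≈ 26.747191
chi2 = 3658/89 ≈ 41.101124

41.1011


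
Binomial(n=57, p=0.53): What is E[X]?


E[X] = n*p = 57 * 0.53 = 30.21

30.21


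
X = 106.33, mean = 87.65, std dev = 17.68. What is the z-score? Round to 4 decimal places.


z = (X - mu) / sigma
X - mu = 106.33 - 87.65 = 18.68
z = 18.68 / 17.68 = 467/442 ≈ 1.056561

1.0566


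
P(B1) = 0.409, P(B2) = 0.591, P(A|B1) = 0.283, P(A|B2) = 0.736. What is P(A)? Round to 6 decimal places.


P(A) = P(A|B1)*P(B1) + P(A|B2)*P(B2)
P(A|B1)*P(B1) = 0.283 * 0.409 = 0.115747
P(A|B2)*P(B2) = 0.736 * 0.591 = 0.434976
P(A) = 0.115747 + 0.434976 = 0.550723

0.550723


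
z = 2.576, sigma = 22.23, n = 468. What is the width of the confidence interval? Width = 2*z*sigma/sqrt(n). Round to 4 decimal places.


width = 2*z*sigma/sqrt(n)
2*z*sigma = 2 * 2.576 * 22.23 = 114.52896
sqrt(468) ≈ 21.633308
width = 114.52896 / 21.633308 ≈ 5.294103

5.2941


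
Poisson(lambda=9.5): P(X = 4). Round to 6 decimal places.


P = e^(-lam) * lam^k / k!
e^(-9.5) ≈ 0.00007485183
lam^k = 9.5^4 = 8145.0625
k! = 4! = 24
P = 0.00007485183 * 8145.0625 / 24 ≈ 0.025403

0.025403


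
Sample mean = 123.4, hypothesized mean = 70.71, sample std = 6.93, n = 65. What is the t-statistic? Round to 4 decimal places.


t = (xbar - mu0) / (s/sqrt(n))
xbar - mu0 = 123.4 - 70.71 = 52.69
sqrt(65) ≈ 8.06225775
s/sqrt(n) = 6.93 / 8.06225775 ≈ 0.85956071
t = 52.69 / 0.85956071 ≈ 61.298753

61.2988


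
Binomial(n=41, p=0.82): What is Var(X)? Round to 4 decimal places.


Var = n*p*(1-p) = 41 * 0.82 * 0.18 = 6.0516

6.0516


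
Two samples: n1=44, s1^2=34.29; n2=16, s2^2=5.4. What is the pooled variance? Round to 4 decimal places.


sp^2 = ((n1-1)*s1^2 + (n2-1)*s2^2)/(n1+n2-2)
(n1-1)*s1^2 = 43 * 34.29 = 1474.47
(n2-1)*s2^2 = 15 * 5.4 = 81
numerator = 1474.47 + 81 = 1555.47
n1+n2-2 = 58
sp^2 = 1555.47 / 58 = 155547/5800 ≈ 26.818448

26.8184


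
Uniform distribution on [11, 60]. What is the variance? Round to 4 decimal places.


Var = (b-a)^2 / 12
(b-a)^2 = (60 - 11)^2 = 2401
Var = 2401/12 ≈ 200.083333

200.0833


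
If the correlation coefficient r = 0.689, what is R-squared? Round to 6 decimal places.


R^2 = r^2 = (0.689)^2 = 0.474721

0.474721


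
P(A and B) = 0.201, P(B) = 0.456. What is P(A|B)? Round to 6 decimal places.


P(A|B) = P(A and B) / P(B) = 0.201 / 0.456 = 67/152 ≈ 0.44078947

0.440789


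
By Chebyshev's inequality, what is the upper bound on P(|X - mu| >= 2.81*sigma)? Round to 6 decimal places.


P <= 1/k^2
k^2 = 2.81^2 = 7.8961
1/k^2 = 1 / 7.8961 ≈ 0.12664480

0.126645


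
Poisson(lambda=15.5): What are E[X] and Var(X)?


E[X] = Var(X) = lambda = 15.5

15.5, 15.5


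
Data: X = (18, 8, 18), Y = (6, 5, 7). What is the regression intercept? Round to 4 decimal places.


a = ybar - b*xbar, where b = sum((xi-xbar)(yi-ybar)) / sum((xi-xbar)^2)
n = 3, xbar = 44/3 ≈ 14.666667, ybar = 18/3 = 6
Sxy = sum((xi-xbar)(yi-ybar)) = 10
Sxx = sum((xi-xbar)^2) = 200/3 ≈ 66.666667
b = Sxy / Sxx = 0.15
a = 6 - 0.15 * 14.666667 = 3.8

3.8000


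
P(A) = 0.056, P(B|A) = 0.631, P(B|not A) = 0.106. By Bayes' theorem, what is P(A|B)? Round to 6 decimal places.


P(A|B) = P(B|A)*P(A) / P(B), P(B) = P(B|A)*P(A) + P(B|not A)*P(not A)
P(B|A)*P(A) = 0.631 * 0.056 = 0.035336
P(B|not A)*P(not A) = 0.106 * 0.944 = 0.100064
P(B) = 0.035336 + 0.100064 = 0.1354
P(A|B) = 0.035336 / 0.1354 ≈ 0.26097489

0.260975


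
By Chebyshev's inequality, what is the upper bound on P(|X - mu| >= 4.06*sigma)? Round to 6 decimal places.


P <= 1/k^2
k^2 = 4.06^2 = 16.4836
1/k^2 = 1 / 16.4836 ≈ 0.06066636

0.060666


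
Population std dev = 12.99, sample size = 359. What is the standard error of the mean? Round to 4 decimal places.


SE = sigma / sqrt(n)
sqrt(359) ≈ 18.947295
SE = 12.99 / 18.947295 ≈ 0.685586

0.6856


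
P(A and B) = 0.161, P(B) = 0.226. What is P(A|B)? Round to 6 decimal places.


P(A|B) = P(A and B) / P(B) = 0.161 / 0.226 = 161/226 ≈ 0.71238938

0.712389


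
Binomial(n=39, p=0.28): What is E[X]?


E[X] = n*p = 39 * 0.28 = 10.92

10.92


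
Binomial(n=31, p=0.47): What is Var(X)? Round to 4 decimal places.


Var = n*p*(1-p) = 31 * 0.47 * 0.53 = 7.7221

7.7221


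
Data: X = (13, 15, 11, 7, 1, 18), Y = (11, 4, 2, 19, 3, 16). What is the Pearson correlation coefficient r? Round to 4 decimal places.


r = sum((xi-xbar)(yi-ybar)) / sqrt(sum((xi-xbar)^2) * sum((yi-ybar)^2))
n = 6, xbar = 65/6 ≈ 10.833333, ybar = 55/6 ≈ 9.166667
Sxy = sum((xi-xbar)(yi-ybar)) = 319/6 ≈ 53.166667
Sxx = sum((xi-xbar)^2) = 1109/6 ≈ 184.833333
Syy = sum((yi-ybar)^2) = 1577/6 ≈ 262.833333
sqrt(Sxx*Syy) ≈ 220.409530
r = Sxy / sqrt(Sxx*Syy) = 53.166667 / 220.409530 ≈ 0.241218

0.2412


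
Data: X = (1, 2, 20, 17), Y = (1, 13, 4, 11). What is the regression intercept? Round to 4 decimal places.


a = ybar - b*xbar, where b = sum((xi-xbar)(yi-ybar)) / sum((xi-xbar)^2)
n = 4, xbar = 40/4 = 10, ybar = 29/4 = 7.25
Sxy = sum((xi-xbar)(yi-ybar)) = 4
Sxx = sum((xi-xbar)^2) = 294
b = Sxy / Sxx = 2/147 ≈ 0.013605
a = 7.25 - 0.013605 * 10 = 4183/588 ≈ 7.113946

7.1139


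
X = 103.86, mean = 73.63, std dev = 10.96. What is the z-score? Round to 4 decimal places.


z = (X - mu) / sigma
X - mu = 103.86 - 73.63 = 30.23
z = 30.23 / 10.96 = 3023/1096 ≈ 2.758212

2.7582


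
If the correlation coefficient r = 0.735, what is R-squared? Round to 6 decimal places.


R^2 = r^2 = (0.735)^2 = 0.540225

0.540225


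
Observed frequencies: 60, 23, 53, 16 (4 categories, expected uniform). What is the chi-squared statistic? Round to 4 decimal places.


chi2 = sum((O-E)^2/E), E = total/4
total = 152, E = 152/4 = 38
(60 - 38)^2 / 38 = 484 / 38 = 242/19 ≈ 12.736842
(23 - 38)^2 / 38 = 225 / 38 = 225/38 ≈ 5.921053
(53 - 38)^2 / 38 = 225 / 38 = 225/38 ≈ 5.921053
(16 - 38)^2 / 38 = 484 / 38 = 242/19 ≈ 12.736842
chi2 = 709/19 ≈ 37.315789

37.3158


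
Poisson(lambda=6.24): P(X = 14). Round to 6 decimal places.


P = e^(-lam) * lam^k / k!
e^(-6.24) ≈ 0.001949856
lam^k = 6.24^14 ≈ 135701377301.124443
k! = 14! = 87178291200
P = 0.001949856 * 135701377301.124443 / 87178291200 ≈ 0.003035

0.003035


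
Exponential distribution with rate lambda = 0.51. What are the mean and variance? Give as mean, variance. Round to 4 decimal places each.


mean = 1/lam, var = 1/lam^2
mean = 1 / 0.51 = 100/51 ≈ 1.960784
lam^2 = 0.51^2 = 0.2601
var = 1 / 0.2601 = 10000/2601 ≈ 3.844675

1.9608, 3.8447


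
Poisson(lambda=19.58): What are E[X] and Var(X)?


E[X] = Var(X) = lambda = 19.58

19.58, 19.58


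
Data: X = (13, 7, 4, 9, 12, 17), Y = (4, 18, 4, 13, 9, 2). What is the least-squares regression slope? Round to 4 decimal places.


b = sum((xi-xbar)(yi-ybar)) / sum((xi-xbar)^2)
n = 6, xbar = 62/6 = 31/3 ≈ 10.333333, ybar = 50/6 = 25/3 ≈ 8.333333
Sxy = sum((xi-xbar)(yi-ybar)) = -191/3 ≈ -63.666667
Sxx = sum((xi-xbar)^2) = 322/3 ≈ 107.333333
b = Sxy / Sxx = -191/322 ≈ -0.593168

-0.5932


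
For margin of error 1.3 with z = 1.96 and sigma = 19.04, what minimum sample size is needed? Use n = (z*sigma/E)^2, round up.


z*sigma/E = 1.96 * 19.04 / 1.3 = 46648/1625 ≈ 28.706462
(z*sigma/E)^2 ≈ 824.060934
round up: n = 825

825


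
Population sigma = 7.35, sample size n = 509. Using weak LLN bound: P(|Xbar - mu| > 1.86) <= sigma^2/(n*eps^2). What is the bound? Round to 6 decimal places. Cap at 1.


bound = min(1, sigma^2/(n*eps^2))
sigma^2 = 7.35^2 = 54.0225
n*eps^2 = 509 * 1.86^2 = 509 * 3.4596 = 1760.9364
sigma^2/(n*eps^2) = 54.0225 / 1760.9364 ≈ 0.03067828

0.030678


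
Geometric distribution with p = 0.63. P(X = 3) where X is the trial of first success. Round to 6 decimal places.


P = (1-p)^(k-1) * p
(1-p)^(k-1) = 0.37^2 = 0.1369
P = 0.1369 * 0.63 = 0.086247

0.086247


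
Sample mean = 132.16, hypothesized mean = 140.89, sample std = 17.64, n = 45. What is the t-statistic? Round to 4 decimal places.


t = (xbar - mu0) / (s/sqrt(n))
xbar - mu0 = 132.16 - 140.89 = -8.73
sqrt(45) ≈ 6.70820393
s/sqrt(n) = 17.64 / 6.70820393 ≈ 2.62961594
t = -8.73 / 2.62961594 ≈ -3.319876

-3.3199


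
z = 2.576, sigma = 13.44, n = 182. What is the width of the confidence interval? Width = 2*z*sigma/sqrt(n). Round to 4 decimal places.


width = 2*z*sigma/sqrt(n)
2*z*sigma = 2 * 2.576 * 13.44 = 69.24288
sqrt(182) ≈ 13.490738
width = 69.24288 / 13.490738 ≈ 5.132624

5.1326


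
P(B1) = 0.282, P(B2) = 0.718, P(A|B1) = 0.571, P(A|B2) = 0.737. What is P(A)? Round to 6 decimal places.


P(A) = P(A|B1)*P(B1) + P(A|B2)*P(B2)
P(A|B1)*P(B1) = 0.571 * 0.282 = 0.161022
P(A|B2)*P(B2) = 0.737 * 0.718 = 0.529166
P(A) = 0.161022 + 0.529166 = 0.690188

0.690188


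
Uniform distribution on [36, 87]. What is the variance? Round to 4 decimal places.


Var = (b-a)^2 / 12
(b-a)^2 = (87 - 36)^2 = 2601
Var = 2601/12 = 216.75

216.7500


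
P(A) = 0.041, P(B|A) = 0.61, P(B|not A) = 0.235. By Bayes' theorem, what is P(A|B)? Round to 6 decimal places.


P(A|B) = P(B|A)*P(A) / P(B), P(B) = P(B|A)*P(A) + P(B|not A)*P(not A)
P(B|A)*P(A) = 0.61 * 0.041 = 0.02501
P(B|not A)*P(not A) = 0.235 * 0.959 = 0.225365
P(B) = 0.02501 + 0.225365 = 0.250375
P(A|B) = 0.02501 / 0.250375 ≈ 0.09989016

0.099890


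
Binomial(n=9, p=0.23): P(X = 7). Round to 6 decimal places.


P = C(n,k) * p^k * (1-p)^(n-k)
C(9,7) = 36
p^k = 0.23^7 ≈ 0.00003404825
(1-p)^(n-k) = 0.77^2 = 0.5929
P = 36 * 0.00003404825 * 0.5929 ≈ 0.000727

0.000727


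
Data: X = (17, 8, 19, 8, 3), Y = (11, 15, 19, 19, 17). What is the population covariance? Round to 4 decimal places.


Cov = (1/n)*sum((xi-xbar)(yi-ybar))
n = 5, xbar = 55/5 = 11, ybar = 81/5 = 16.2
sum((xi-xbar)(yi-ybar)) = -20
Cov = -20 / 5 = -4

-4.0000


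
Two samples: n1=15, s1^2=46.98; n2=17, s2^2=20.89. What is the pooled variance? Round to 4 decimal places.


sp^2 = ((n1-1)*s1^2 + (n2-1)*s2^2)/(n1+n2-2)
(n1-1)*s1^2 = 14 * 46.98 = 657.72
(n2-1)*s2^2 = 16 * 20.89 = 334.24
numerator = 657.72 + 334.24 = 991.96
n1+n2-2 = 30
sp^2 = 991.96 / 30 = 24799/750 ≈ 33.065333

33.0653


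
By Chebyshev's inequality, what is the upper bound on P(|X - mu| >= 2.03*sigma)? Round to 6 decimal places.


P <= 1/k^2
k^2 = 2.03^2 = 4.1209
1/k^2 = 1 / 4.1209 ≈ 0.24266544

0.242665


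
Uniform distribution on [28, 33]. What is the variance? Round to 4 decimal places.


Var = (b-a)^2 / 12
(b-a)^2 = (33 - 28)^2 = 25
Var = 25/12 ≈ 2.083333

2.0833


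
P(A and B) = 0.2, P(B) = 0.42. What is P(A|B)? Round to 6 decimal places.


P(A|B) = P(A and B) / P(B) = 0.2 / 0.42 = 10/21 ≈ 0.47619048

0.476190


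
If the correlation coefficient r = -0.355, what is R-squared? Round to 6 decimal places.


R^2 = r^2 = (-0.355)^2 = 0.126025

0.126025


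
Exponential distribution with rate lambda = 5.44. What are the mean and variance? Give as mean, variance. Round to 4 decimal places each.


mean = 1/lam, var = 1/lam^2
mean = 1 / 5.44 = 25/136 ≈ 0.183824
lam^2 = 5.44^2 = 29.5936
var = 1 / 29.5936 ≈ 0.033791

0.1838, 0.0338


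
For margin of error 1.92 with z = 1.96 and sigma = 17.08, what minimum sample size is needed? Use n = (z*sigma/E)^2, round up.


z*sigma/E = 1.96 * 17.08 / 1.92 = 20923/1200 ≈ 17.435833
(z*sigma/E)^2 ≈ 304.008284
round up: n = 305

305


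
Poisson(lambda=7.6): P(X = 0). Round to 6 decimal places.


P = e^(-lam) * lam^k / k!
e^(-7.6) ≈ 0.0005004514
lam^k = 7.6^0 = 1
k! = 0! = 1
P = 0.0005004514 * 1 / 1 ≈ 0.000500

0.000500


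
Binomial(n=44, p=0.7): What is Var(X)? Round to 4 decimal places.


Var = n*p*(1-p) = 44 * 0.7 * 0.3 = 9.24

9.2400


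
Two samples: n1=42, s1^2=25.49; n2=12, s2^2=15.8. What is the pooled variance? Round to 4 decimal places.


sp^2 = ((n1-1)*s1^2 + (n2-1)*s2^2)/(n1+n2-2)
(n1-1)*s1^2 = 41 * 25.49 = 1045.09
(n2-1)*s2^2 = 11 * 15.8 = 173.8
numerator = 1045.09 + 173.8 = 1218.89
n1+n2-2 = 52
sp^2 = 1218.89 / 52 = 121889/5200 ≈ 23.440192

23.4402


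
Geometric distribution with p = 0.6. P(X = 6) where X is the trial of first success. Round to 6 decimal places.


P = (1-p)^(k-1) * p
(1-p)^(k-1) = 0.4^5 = 0.01024
P = 0.01024 * 0.6 = 0.006144

0.006144


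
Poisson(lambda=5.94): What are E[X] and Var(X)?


E[X] = Var(X) = lambda = 5.94

5.94, 5.94


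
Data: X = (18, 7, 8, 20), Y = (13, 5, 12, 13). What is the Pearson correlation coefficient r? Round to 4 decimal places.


r = sum((xi-xbar)(yi-ybar)) / sqrt(sum((xi-xbar)^2) * sum((yi-ybar)^2))
n = 4, xbar = 53/4 = 13.25, ybar = 43/4 = 10.75
Sxy = sum((xi-xbar)(yi-ybar)) = 55.25
Sxx = sum((xi-xbar)^2) = 134.75
Syy = sum((yi-ybar)^2) = 44.75
sqrt(Sxx*Syy) ≈ 77.653477
r = Sxy / sqrt(Sxx*Syy) = 55.25 / 77.653477 ≈ 0.711494

0.7115


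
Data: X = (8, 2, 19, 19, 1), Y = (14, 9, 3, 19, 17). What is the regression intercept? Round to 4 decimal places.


a = ybar - b*xbar, where b = sum((xi-xbar)(yi-ybar)) / sum((xi-xbar)^2)
n = 5, xbar = 49/5 = 9.8, ybar = 62/5 = 12.4
Sxy = sum((xi-xbar)(yi-ybar)) = -42.6
Sxx = sum((xi-xbar)^2) = 310.8
b = Sxy / Sxx = -71/518 ≈ -0.137066
a = 12.4 - (-0.137066) * 9.8 = 1017/74 ≈ 13.743243

13.7432


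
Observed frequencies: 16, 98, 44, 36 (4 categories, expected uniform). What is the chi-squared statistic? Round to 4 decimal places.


chi2 = sum((O-E)^2/E), E = total/4
total = 194, E = 194/4 = 48.5
(16 - 48.5)^2 / 48.5 = 1056.25 / 48.5 = 4225/194 ≈ 21.778351
(98 - 48.5)^2 / 48.5 = 2450.25 / 48.5 = 9801/194 ≈ 50.520619
(44 - 48.5)^2 / 48.5 = 20.25 / 48.5 = 81/194 ≈ 0.417526
(36 - 48.5)^2 / 48.5 = 156.25 / 48.5 = 625/194 ≈ 3.221649
chi2 = 7366/97 ≈ 75.938144

75.9381


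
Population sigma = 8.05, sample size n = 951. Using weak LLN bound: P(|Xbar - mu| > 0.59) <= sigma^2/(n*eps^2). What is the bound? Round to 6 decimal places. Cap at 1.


bound = min(1, sigma^2/(n*eps^2))
sigma^2 = 8.05^2 = 64.8025
n*eps^2 = 951 * 0.59^2 = 951 * 0.3481 = 331.0431
sigma^2/(n*eps^2) = 64.8025 / 331.0431 ≈ 0.19575246

0.195752


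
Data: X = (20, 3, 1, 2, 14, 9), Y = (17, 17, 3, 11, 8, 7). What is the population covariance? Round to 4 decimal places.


Cov = (1/n)*sum((xi-xbar)(yi-ybar))
n = 6, xbar = 49/6 ≈ 8.166667, ybar = 63/6 = 10.5
sum((xi-xbar)(yi-ybar)) = 76.5
Cov = 76.5 / 6 = 12.75

12.7500


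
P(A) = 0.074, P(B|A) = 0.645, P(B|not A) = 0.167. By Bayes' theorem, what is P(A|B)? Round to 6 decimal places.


P(A|B) = P(B|A)*P(A) / P(B), P(B) = P(B|A)*P(A) + P(B|not A)*P(not A)
P(B|A)*P(A) = 0.645 * 0.074 = 0.04773
P(B|not A)*P(not A) = 0.167 * 0.926 = 0.154642
P(B) = 0.04773 + 0.154642 = 0.202372
P(A|B) = 0.04773 / 0.202372 ≈ 0.23585279

0.235853


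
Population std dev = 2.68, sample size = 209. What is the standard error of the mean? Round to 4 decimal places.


SE = sigma / sqrt(n)
sqrt(209) ≈ 14.456832
SE = 2.68 / 14.456832 ≈ 0.185379

0.1854


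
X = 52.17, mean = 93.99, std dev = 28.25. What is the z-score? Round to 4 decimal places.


z = (X - mu) / sigma
X - mu = 52.17 - 93.99 = -41.82
z = -41.82 / 28.25 = -4182/2825 ≈ -1.480354

-1.4804


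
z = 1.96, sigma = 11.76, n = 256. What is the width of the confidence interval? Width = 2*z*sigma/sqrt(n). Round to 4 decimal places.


width = 2*z*sigma/sqrt(n)
2*z*sigma = 2 * 1.96 * 11.76 = 46.0992
sqrt(256) = 16
width = 46.0992 / 16 = 2.8812

2.8812


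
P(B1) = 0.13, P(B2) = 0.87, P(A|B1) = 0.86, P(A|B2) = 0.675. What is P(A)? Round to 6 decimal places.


P(A) = P(A|B1)*P(B1) + P(A|B2)*P(B2)
P(A|B1)*P(B1) = 0.86 * 0.13 = 0.1118
P(A|B2)*P(B2) = 0.675 * 0.87 = 0.58725
P(A) = 0.1118 + 0.58725 = 0.69905

0.699050


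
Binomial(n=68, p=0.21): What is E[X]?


E[X] = n*p = 68 * 0.21 = 14.28

14.28


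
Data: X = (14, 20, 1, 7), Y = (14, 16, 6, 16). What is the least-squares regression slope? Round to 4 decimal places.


b = sum((xi-xbar)(yi-ybar)) / sum((xi-xbar)^2)
n = 4, xbar = 42/4 = 10.5, ybar = 52/4 = 13
Sxy = sum((xi-xbar)(yi-ybar)) = 88
Sxx = sum((xi-xbar)^2) = 205
b = Sxy / Sxx = 88/205 ≈ 0.429268

0.4293


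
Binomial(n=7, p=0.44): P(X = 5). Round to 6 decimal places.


P = C(n,k) * p^k * (1-p)^(n-k)
C(7,5) = 21
p^k = 0.44^5 ≈ 0.01649162
(1-p)^(n-k) = 0.56^2 = 0.3136
P = 21 * 0.01649162 * 0.3136 ≈ 0.108607

0.108607


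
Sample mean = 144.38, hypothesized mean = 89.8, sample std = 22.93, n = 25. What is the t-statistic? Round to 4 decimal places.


t = (xbar - mu0) / (s/sqrt(n))
xbar - mu0 = 144.38 - 89.8 = 54.58
sqrt(25) = 5
s/sqrt(n) = 22.93 / 5 = 4.586
t = 54.58 / 4.586 = 27290/2293 ≈ 11.901439

11.9014


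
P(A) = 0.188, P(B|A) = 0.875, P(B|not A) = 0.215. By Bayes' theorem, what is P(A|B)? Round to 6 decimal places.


P(A|B) = P(B|A)*P(A) / P(B), P(B) = P(B|A)*P(A) + P(B|not A)*P(not A)
P(B|A)*P(A) = 0.875 * 0.188 = 0.1645
P(B|not A)*P(not A) = 0.215 * 0.812 = 0.17458
P(B) = 0.1645 + 0.17458 = 0.33908
P(A|B) = 0.1645 / 0.33908 = 1175/2422 ≈ 0.48513625

0.485136


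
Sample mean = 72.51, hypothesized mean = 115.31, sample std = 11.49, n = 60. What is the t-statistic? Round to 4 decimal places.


t = (xbar - mu0) / (s/sqrt(n))
xbar - mu0 = 72.51 - 115.31 = -42.8
sqrt(60) ≈ 7.74596669
s/sqrt(n) = 11.49 / 7.74596669 ≈ 1.48335262
t = -42.8 / 1.48335262 ≈ -28.853557

-28.8536


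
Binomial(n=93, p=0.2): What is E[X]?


E[X] = n*p = 93 * 0.2 = 18.6

18.6


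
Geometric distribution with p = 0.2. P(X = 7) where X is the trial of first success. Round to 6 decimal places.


P = (1-p)^(k-1) * p
(1-p)^(k-1) = 0.8^6 = 0.262144
P = 0.262144 * 0.2 = 0.0524288

0.052429


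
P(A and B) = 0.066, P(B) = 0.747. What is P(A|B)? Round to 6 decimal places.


P(A|B) = P(A and B) / P(B) = 0.066 / 0.747 = 22/249 ≈ 0.08835341

0.088353


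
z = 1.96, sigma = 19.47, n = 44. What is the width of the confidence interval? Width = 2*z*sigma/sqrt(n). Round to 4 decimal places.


width = 2*z*sigma/sqrt(n)
2*z*sigma = 2 * 1.96 * 19.47 = 76.3224
sqrt(44) ≈ 6.633250
width = 76.3224 / 6.633250 ≈ 11.506035

11.5060


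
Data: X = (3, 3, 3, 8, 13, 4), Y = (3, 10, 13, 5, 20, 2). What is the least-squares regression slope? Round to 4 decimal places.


b = sum((xi-xbar)(yi-ybar)) / sum((xi-xbar)^2)
n = 6, xbar = 34/6 = 17/3 ≈ 5.666667, ybar = 53/6 ≈ 8.833333
Sxy = sum((xi-xbar)(yi-ybar)) = 257/3 ≈ 85.666667
Sxx = sum((xi-xbar)^2) = 250/3 ≈ 83.333333
b = Sxy / Sxx = 1.028

1.0280


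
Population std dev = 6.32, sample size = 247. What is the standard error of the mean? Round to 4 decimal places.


SE = sigma / sqrt(n)
sqrt(247) ≈ 15.716234
SE = 6.32 / 15.716234 ≈ 0.402132

0.4021


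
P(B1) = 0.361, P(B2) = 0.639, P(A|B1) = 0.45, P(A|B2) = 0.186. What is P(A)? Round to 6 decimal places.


P(A) = P(A|B1)*P(B1) + P(A|B2)*P(B2)
P(A|B1)*P(B1) = 0.45 * 0.361 = 0.16245
P(A|B2)*P(B2) = 0.186 * 0.639 = 0.118854
P(A) = 0.16245 + 0.118854 = 0.281304

0.281304


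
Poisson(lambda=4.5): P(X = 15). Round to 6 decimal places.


P = e^(-lam) * lam^k / k!
e^(-4.5) ≈ 0.01110900
lam^k = 4.5^15 ≈ 6283298708.943146
k! = 15! = 1307674368000
P = 0.01110900 * 6283298708.943146 / 1307674368000 ≈ 0.000053

0.000053


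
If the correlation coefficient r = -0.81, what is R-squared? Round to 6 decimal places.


R^2 = r^2 = (-0.81)^2 = 0.6561

0.656100


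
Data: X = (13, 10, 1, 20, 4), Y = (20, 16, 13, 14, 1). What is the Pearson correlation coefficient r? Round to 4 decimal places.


r = sum((xi-xbar)(yi-ybar)) / sqrt(sum((xi-xbar)^2) * sum((yi-ybar)^2))
n = 5, xbar = 48/5 = 9.6, ybar = 64/5 = 12.8
Sxy = sum((xi-xbar)(yi-ybar)) = 102.6
Sxx = sum((xi-xbar)^2) = 225.2
Syy = sum((yi-ybar)^2) = 202.8
sqrt(Sxx*Syy) ≈ 213.706715
r = Sxy / sqrt(Sxx*Syy) = 102.6 / 213.706715 ≈ 0.480097

0.4801


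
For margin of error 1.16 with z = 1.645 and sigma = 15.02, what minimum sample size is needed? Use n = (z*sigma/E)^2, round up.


z*sigma/E = 1.645 * 15.02 / 1.16 ≈ 21.299914
(z*sigma/E)^2 ≈ 453.686328
round up: n = 454

454


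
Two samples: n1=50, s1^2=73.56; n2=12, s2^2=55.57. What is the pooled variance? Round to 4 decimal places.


sp^2 = ((n1-1)*s1^2 + (n2-1)*s2^2)/(n1+n2-2)
(n1-1)*s1^2 = 49 * 73.56 = 3604.44
(n2-1)*s2^2 = 11 * 55.57 = 611.27
numerator = 3604.44 + 611.27 = 4215.71
n1+n2-2 = 60
sp^2 = 4215.71 / 60 = 421571/6000 ≈ 70.261833

70.2618


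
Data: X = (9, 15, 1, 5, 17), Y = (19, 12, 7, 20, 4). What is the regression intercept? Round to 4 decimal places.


a = ybar - b*xbar, where b = sum((xi-xbar)(yi-ybar)) / sum((xi-xbar)^2)
n = 5, xbar = 47/5 = 9.4, ybar = 62/5 = 12.4
Sxy = sum((xi-xbar)(yi-ybar)) = -56.8
Sxx = sum((xi-xbar)^2) = 179.2
b = Sxy / Sxx = -71/224 ≈ -0.316964
a = 12.4 - (-0.316964) * 9.4 = 3445/224 ≈ 15.379464

15.3795


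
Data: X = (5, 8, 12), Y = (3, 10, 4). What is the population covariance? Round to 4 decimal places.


Cov = (1/n)*sum((xi-xbar)(yi-ybar))
n = 3, xbar = 25/3 ≈ 8.333333, ybar = 17/3 ≈ 5.666667
sum((xi-xbar)(yi-ybar)) = 4/3 ≈ 1.333333
Cov = 1.333333 / 3 = 4/9 ≈ 0.444444

0.4444


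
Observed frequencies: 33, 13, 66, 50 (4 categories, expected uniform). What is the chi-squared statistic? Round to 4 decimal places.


chi2 = sum((O-E)^2/E), E = total/4
total = 162, E = 162/4 = 40.5
(33 - 40.5)^2 / 40.5 = 56.25 / 40.5 = 25/18 ≈ 1.388889
(13 - 40.5)^2 / 40.5 = 756.25 / 40.5 = 3025/162 ≈ 18.672840
(66 - 40.5)^2 / 40.5 = 650.25 / 40.5 = 289/18 ≈ 16.055556
(50 - 40.5)^2 / 40.5 = 90.25 / 40.5 = 361/162 ≈ 2.228395
chi2 = 3106/81 ≈ 38.345679

38.3457


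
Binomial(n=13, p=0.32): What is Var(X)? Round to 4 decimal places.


Var = n*p*(1-p) = 13 * 0.32 * 0.68 = 2.8288

2.8288


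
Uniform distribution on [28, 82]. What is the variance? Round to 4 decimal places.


Var = (b-a)^2 / 12
(b-a)^2 = (82 - 28)^2 = 2916
Var = 2916/12 = 243

243.0000


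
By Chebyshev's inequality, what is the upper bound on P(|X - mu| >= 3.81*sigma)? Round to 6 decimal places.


P <= 1/k^2
k^2 = 3.81^2 = 14.5161
1/k^2 = 1 / 14.5161 ≈ 0.06888903

0.068889


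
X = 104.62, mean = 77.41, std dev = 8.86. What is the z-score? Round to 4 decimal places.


z = (X - mu) / sigma
X - mu = 104.62 - 77.41 = 27.21
z = 27.21 / 8.86 = 2721/886 ≈ 3.071106

3.0711


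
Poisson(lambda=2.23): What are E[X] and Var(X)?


E[X] = Var(X) = lambda = 2.23

2.23, 2.23


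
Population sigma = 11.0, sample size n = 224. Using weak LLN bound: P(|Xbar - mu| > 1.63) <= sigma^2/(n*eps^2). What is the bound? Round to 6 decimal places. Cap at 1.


bound = min(1, sigma^2/(n*eps^2))
sigma^2 = 11.0^2 = 121
n*eps^2 = 224 * 1.63^2 = 224 * 2.6569 = 595.1456
sigma^2/(n*eps^2) = 121 / 595.1456 ≈ 0.20331159

0.203312


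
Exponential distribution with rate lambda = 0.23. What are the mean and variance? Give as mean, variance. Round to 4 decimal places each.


mean = 1/lam, var = 1/lam^2
mean = 1 / 0.23 = 100/23 ≈ 4.347826
lam^2 = 0.23^2 = 0.0529
var = 1 / 0.0529 = 10000/529 ≈ 18.903592

4.3478, 18.9036


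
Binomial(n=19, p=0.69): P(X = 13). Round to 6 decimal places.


P = C(n,k) * p^k * (1-p)^(n-k)
C(19,13) = 27132
p^k = 0.69^13 ≈ 0.008035968
(1-p)^(n-k) = 0.31^6 ≈ 0.0008875037
P = 27132 * 0.008035968 * 0.0008875037 ≈ 0.193504

0.193504


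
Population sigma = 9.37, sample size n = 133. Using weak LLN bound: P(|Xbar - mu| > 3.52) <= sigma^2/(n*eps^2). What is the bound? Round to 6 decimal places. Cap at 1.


bound = min(1, sigma^2/(n*eps^2))
sigma^2 = 9.37^2 = 87.7969
n*eps^2 = 133 * 3.52^2 = 133 * 12.3904 = 1647.9232
sigma^2/(n*eps^2) = 87.7969 / 1647.9232 ≈ 0.05327730

0.053277


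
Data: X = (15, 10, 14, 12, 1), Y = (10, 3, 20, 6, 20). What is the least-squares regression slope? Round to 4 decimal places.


b = sum((xi-xbar)(yi-ybar)) / sum((xi-xbar)^2)
n = 5, xbar = 52/5 = 10.4, ybar = 59/5 = 11.8
Sxy = sum((xi-xbar)(yi-ybar)) = -61.6
Sxx = sum((xi-xbar)^2) = 125.2
b = Sxy / Sxx = -154/313 ≈ -0.492013

-0.4920


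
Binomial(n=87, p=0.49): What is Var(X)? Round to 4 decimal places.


Var = n*p*(1-p) = 87 * 0.49 * 0.51 = 21.7413

21.7413


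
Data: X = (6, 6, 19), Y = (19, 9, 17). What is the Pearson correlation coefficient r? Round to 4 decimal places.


r = sum((xi-xbar)(yi-ybar)) / sqrt(sum((xi-xbar)^2) * sum((yi-ybar)^2))
n = 3, xbar = 31/3 ≈ 10.333333, ybar = 45/3 = 15
Sxy = sum((xi-xbar)(yi-ybar)) = 26
Sxx = sum((xi-xbar)^2) = 338/3 ≈ 112.666667
Syy = sum((yi-ybar)^2) = 56
sqrt(Sxx*Syy) ≈ 79.431312
r = Sxy / sqrt(Sxx*Syy) = 26 / 79.431312 ≈ 0.327327

0.3273


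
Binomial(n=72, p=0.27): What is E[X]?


E[X] = n*p = 72 * 0.27 = 19.44

19.44


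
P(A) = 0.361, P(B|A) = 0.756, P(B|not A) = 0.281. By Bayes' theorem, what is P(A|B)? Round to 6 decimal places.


P(A|B) = P(B|A)*P(A) / P(B), P(B) = P(B|A)*P(A) + P(B|not A)*P(not A)
P(B|A)*P(A) = 0.756 * 0.361 = 0.272916
P(B|not A)*P(not A) = 0.281 * 0.639 = 0.179559
P(B) = 0.272916 + 0.179559 = 0.452475
P(A|B) = 0.272916 / 0.452475 ≈ 0.60316261

0.603163


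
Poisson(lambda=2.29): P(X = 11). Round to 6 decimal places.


P = e^(-lam) * lam^k / k!
e^(-2.29) ≈ 0.1012665
lam^k = 2.29^11 ≈ 9082.184199
k! = 11! = 39916800
P = 0.1012665 * 9082.184199 / 39916800 ≈ 0.000023

0.000023


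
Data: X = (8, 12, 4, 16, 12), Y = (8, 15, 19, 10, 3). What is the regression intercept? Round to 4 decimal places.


a = ybar - b*xbar, where b = sum((xi-xbar)(yi-ybar)) / sum((xi-xbar)^2)
n = 5, xbar = 52/5 = 10.4, ybar = 55/5 = 11
Sxy = sum((xi-xbar)(yi-ybar)) = -56
Sxx = sum((xi-xbar)^2) = 83.2
b = Sxy / Sxx = -35/52 ≈ -0.673077
a = 11 - (-0.673077) * 10.4 = 18

18.0000


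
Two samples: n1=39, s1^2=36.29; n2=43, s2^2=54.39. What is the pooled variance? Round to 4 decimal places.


sp^2 = ((n1-1)*s1^2 + (n2-1)*s2^2)/(n1+n2-2)
(n1-1)*s1^2 = 38 * 36.29 = 1379.02
(n2-1)*s2^2 = 42 * 54.39 = 2284.38
numerator = 1379.02 + 2284.38 = 3663.4
n1+n2-2 = 80
sp^2 = 3663.4 / 80 = 45.7925

45.7925


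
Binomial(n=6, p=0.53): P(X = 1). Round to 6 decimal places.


P = C(n,k) * p^k * (1-p)^(n-k)
C(6,1) = 6
p^k = 0.53^1 = 0.53
(1-p)^(n-k) = 0.47^5 ≈ 0.02293450
P = 6 * 0.53 * 0.02293450 ≈ 0.072932

0.072932


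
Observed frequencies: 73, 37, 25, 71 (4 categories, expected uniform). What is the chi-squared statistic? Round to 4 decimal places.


chi2 = sum((O-E)^2/E), E = total/4
total = 206, E = 206/4 = 51.5
(73 - 51.5)^2 / 51.5 = 462.25 / 51.5 = 1849/206 ≈ 8.975728
(37 - 51.5)^2 / 51.5 = 210.25 / 51.5 = 841/206 ≈ 4.082524
(25 - 51.5)^2 / 51.5 = 702.25 / 51.5 = 2809/206 ≈ 13.635922
(71 - 51.5)^2 / 51.5 = 380.25 / 51.5 = 1521/206 ≈ 7.383495
chi2 = 3510/103 ≈ 34.077670

34.0777


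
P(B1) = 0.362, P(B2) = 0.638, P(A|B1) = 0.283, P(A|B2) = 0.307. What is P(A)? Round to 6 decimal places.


P(A) = P(A|B1)*P(B1) + P(A|B2)*P(B2)
P(A|B1)*P(B1) = 0.283 * 0.362 = 0.102446
P(A|B2)*P(B2) = 0.307 * 0.638 = 0.195866
P(A) = 0.102446 + 0.195866 = 0.298312

0.298312


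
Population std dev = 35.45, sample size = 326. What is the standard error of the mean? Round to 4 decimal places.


SE = sigma / sqrt(n)
sqrt(326) ≈ 18.055470
SE = 35.45 / 18.055470 ≈ 1.963394

1.9634


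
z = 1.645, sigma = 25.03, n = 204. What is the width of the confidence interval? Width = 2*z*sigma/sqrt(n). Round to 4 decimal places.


width = 2*z*sigma/sqrt(n)
2*z*sigma = 2 * 1.645 * 25.03 = 82.3487
sqrt(204) ≈ 14.282857
width = 82.3487 / 14.282857 ≈ 5.765562

5.7656


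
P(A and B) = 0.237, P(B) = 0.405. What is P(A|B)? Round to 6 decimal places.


P(A|B) = P(A and B) / P(B) = 0.237 / 0.405 = 79/135 ≈ 0.58518519

0.585185
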